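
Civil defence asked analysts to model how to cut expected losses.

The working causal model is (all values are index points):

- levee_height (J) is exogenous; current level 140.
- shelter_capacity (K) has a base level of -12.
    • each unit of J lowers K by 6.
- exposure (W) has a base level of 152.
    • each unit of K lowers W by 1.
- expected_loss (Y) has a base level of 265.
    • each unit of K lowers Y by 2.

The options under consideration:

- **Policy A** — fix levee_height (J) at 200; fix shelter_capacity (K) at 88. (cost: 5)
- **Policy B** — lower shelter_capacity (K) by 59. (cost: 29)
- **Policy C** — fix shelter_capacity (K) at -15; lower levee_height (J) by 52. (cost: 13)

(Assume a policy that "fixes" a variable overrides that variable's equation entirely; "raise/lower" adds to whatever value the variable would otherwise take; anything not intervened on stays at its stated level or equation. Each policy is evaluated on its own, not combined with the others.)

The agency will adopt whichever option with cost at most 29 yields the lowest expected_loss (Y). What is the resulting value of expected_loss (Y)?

89

Policy A (J := 200, K := 88):
  J = 200
  K = 88
  Y = 265 − 2·88 = 89
Policy B (K − 59):
  J = 140
  K = -12 − 6·140 (−59 from intervention) = -911
  Y = 265 − 2·(-911) = 2087
Policy C (K := -15, J − 52):
  J = 140 − 52 = 88
  K = -15
  Y = 265 − 2·(-15) = 295
Comparing — Policy A: Y=89, Policy B: Y=2087, Policy C: Y=295. Lowest is 89 (Policy A).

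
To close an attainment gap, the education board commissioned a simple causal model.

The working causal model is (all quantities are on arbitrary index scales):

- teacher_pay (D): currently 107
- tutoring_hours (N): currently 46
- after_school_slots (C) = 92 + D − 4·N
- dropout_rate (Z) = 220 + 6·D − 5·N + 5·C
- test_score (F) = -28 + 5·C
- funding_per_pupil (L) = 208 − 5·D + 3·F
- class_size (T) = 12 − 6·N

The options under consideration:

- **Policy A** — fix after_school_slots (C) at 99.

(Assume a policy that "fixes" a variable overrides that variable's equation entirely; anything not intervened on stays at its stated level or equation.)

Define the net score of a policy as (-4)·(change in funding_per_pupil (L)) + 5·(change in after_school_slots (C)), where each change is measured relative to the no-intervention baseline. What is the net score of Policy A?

-4620

Baseline:
  D = 107
  N = 46
  C = 92 + 107 − 4·46 = 15
  F = -28 + 5·15 = 47
  L = 208 − 5·107 + 3·47 = -186
Policy A (C := 99):
  D = 107
  N = 46
  C = 99
  F = -28 + 5·99 = 467
  L = 208 − 5·107 + 3·467 = 1074
ΔL = 1074 − (-186) = 1260; ΔC = 99 − 15 = 84
Score = (-4)·1260 + 5·84 = -4620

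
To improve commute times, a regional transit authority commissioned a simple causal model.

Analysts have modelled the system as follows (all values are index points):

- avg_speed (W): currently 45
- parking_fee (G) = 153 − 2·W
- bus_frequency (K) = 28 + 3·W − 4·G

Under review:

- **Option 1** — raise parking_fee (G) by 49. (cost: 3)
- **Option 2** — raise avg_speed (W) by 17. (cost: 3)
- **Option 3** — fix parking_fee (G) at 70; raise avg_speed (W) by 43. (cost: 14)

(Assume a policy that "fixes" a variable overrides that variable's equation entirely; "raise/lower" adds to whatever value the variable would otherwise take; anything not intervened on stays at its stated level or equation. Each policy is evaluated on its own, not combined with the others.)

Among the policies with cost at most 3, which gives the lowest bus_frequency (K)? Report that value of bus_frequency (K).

-285

Option 1 (G + 49):
  W = 45
  G = 153 − 2·45 (+49 from intervention) = 112
  K = 28 + 3·45 − 4·112 = -285
Option 2 (W + 17):
  W = 45 + 17 = 62
  G = 153 − 2·62 = 29
  K = 28 + 3·62 − 4·29 = 98
Comparing — Option 1: K=-285, Option 2: K=98. Lowest is -285 (Option 1).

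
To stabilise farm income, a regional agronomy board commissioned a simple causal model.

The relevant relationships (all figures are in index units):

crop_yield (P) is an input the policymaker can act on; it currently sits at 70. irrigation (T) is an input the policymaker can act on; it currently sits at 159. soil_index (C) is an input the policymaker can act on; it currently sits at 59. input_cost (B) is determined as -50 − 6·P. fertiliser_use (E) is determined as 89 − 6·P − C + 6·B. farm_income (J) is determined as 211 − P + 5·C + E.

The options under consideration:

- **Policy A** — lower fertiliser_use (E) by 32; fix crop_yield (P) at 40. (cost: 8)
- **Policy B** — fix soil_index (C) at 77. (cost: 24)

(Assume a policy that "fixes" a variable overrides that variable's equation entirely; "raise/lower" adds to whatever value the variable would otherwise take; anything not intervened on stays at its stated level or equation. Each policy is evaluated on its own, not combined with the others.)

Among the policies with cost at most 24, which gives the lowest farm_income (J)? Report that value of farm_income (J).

Policy A (E − 32, P := 40):
  P = 40
  C = 59
  B = -50 − 6·40 = -290
  E = 89 − 6·40 − 59 + 6·(-290) (−32 from intervention) = -1982
  J = 211 − 40 + 5·59 + (-1982) = -1516
Policy B (C := 77):
  P = 70
  C = 77
  B = -50 − 6·70 = -470
  E = 89 − 6·70 − 77 + 6·(-470) = -3228
  J = 211 − 70 + 5·77 + (-3228) = -2702
Comparing — Policy A: J=-1516, Policy B: J=-2702. Lowest is -2702 (Policy B).

-2702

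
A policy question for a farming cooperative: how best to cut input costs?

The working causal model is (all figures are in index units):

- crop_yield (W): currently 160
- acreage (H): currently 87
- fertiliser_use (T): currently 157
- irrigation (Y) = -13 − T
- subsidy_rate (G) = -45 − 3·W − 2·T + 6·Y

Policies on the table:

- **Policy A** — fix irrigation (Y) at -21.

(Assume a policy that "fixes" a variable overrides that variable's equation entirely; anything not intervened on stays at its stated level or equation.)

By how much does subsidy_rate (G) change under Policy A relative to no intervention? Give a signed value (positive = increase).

Baseline:
  W = 160
  T = 157
  Y = -13 − 157 = -170
  G = -45 − 3·160 − 2·157 + 6·(-170) = -1859
Policy A (Y := -21):
  W = 160
  T = 157
  Y = -21
  G = -45 − 3·160 − 2·157 + 6·(-21) = -965
Change in G: -965 − (-1859) = 894

894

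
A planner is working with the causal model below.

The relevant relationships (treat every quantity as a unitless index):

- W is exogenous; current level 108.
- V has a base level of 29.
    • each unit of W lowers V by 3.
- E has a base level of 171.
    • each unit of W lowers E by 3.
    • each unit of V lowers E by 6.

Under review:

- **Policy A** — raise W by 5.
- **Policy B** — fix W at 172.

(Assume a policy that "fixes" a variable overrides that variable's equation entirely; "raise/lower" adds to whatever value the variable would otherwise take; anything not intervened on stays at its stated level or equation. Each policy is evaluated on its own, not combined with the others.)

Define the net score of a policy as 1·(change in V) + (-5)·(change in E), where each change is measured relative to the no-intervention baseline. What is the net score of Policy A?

Baseline:
  W = 108
  V = 29 − 3·108 = -295
  E = 171 − 3·108 − 6·(-295) = 1617
Policy A (W + 5):
  W = 108 + 5 = 113
  V = 29 − 3·113 = -310
  E = 171 − 3·113 − 6·(-310) = 1692
ΔV = -310 − (-295) = -15; ΔE = 1692 − 1617 = 75
Score = 1·(-15) + (-5)·75 = -390

-390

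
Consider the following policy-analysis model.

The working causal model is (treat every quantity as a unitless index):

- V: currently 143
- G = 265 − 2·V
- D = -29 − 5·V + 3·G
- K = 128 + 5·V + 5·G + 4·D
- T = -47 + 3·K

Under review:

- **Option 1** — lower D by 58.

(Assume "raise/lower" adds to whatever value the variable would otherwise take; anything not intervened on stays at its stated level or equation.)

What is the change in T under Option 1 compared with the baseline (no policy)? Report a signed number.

-696

Baseline:
  V = 143
  G = 265 − 2·143 = -21
  D = -29 − 5·143 + 3·(-21) = -807
  K = 128 + 5·143 + 5·(-21) + 4·(-807) = -2490
  T = -47 + 3·(-2490) = -7517
Option 1 (D − 58):
  V = 143
  G = 265 − 2·143 = -21
  D = -29 − 5·143 + 3·(-21) (−58 from intervention) = -865
  K = 128 + 5·143 + 5·(-21) + 4·(-865) = -2722
  T = -47 + 3·(-2722) = -8213
Change in T: -8213 − (-7517) = -696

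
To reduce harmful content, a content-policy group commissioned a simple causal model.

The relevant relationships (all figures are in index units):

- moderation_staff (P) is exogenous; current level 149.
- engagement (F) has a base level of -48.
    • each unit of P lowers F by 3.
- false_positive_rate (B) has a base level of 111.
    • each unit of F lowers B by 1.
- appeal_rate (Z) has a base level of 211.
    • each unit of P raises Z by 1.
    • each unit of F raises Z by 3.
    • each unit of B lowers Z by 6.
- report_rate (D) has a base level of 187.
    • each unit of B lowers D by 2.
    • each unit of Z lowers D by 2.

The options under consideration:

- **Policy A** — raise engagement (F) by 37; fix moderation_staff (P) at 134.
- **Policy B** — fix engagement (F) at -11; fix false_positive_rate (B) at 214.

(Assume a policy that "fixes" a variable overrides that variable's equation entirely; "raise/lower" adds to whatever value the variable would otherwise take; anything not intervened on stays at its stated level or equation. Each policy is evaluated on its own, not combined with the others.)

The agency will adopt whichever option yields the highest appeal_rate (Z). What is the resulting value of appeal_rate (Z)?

Policy A (F + 37, P := 134):
  P = 134
  F = -48 − 3·134 (+37 from intervention) = -413
  B = 111 − (-413) = 524
  Z = 211 + 134 + 3·(-413) − 6·524 = -4038
Policy B (F := -11, B := 214):
  P = 149
  F = -11
  B = 214
  Z = 211 + 149 + 3·(-11) − 6·214 = -957
Comparing — Policy A: Z=-4038, Policy B: Z=-957. Highest is -957 (Policy B).

-957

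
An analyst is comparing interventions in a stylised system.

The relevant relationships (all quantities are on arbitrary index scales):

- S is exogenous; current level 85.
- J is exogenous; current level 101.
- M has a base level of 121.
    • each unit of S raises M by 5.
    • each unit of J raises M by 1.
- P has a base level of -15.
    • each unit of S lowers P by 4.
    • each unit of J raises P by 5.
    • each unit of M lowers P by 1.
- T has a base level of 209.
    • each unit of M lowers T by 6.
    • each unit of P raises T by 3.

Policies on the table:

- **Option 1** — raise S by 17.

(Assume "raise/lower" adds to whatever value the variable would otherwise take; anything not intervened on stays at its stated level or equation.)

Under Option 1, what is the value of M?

Option 1 (S + 17):
  S = 85 + 17 = 102
  J = 101
  M = 121 + 5·102 + 101 = 732

732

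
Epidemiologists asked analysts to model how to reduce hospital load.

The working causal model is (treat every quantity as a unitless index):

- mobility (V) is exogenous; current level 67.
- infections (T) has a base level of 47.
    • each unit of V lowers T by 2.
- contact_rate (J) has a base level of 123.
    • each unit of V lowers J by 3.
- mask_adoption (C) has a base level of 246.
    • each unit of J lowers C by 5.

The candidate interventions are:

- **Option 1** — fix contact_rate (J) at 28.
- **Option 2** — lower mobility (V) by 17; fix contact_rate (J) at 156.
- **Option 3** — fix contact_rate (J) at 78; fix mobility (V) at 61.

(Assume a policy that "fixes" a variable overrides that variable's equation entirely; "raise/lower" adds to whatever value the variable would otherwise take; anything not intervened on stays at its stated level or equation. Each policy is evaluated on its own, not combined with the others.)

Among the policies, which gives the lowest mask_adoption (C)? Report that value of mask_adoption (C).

-534

Option 1 (J := 28):
  V = 67
  J = 28
  C = 246 − 5·28 = 106
Option 2 (V − 17, J := 156):
  V = 67 − 17 = 50
  J = 156
  C = 246 − 5·156 = -534
Option 3 (J := 78, V := 61):
  V = 61
  J = 78
  C = 246 − 5·78 = -144
Comparing — Option 1: C=106, Option 2: C=-534, Option 3: C=-144. Lowest is -534 (Option 2).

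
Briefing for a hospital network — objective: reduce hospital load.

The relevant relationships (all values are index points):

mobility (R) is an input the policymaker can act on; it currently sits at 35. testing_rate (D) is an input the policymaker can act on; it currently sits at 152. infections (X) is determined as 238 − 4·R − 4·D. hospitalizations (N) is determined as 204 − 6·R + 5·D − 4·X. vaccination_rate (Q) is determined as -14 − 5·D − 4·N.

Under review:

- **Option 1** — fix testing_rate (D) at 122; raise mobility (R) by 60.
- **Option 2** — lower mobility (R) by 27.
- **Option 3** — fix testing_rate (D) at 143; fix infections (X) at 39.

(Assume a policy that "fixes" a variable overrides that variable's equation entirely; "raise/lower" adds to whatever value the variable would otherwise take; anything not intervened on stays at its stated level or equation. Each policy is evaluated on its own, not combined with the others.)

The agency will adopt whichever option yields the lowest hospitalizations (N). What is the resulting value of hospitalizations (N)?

553

Option 1 (D := 122, R + 60):
  R = 35 + 60 = 95
  D = 122
  X = 238 − 4·95 − 4·122 = -630
  N = 204 − 6·95 + 5·122 − 4·(-630) = 2764
Option 2 (R − 27):
  R = 35 − 27 = 8
  D = 152
  X = 238 − 4·8 − 4·152 = -402
  N = 204 − 6·8 + 5·152 − 4·(-402) = 2524
Option 3 (D := 143, X := 39):
  R = 35
  D = 143
  X = 39
  N = 204 − 6·35 + 5·143 − 4·39 = 553
Comparing — Option 1: N=2764, Option 2: N=2524, Option 3: N=553. Lowest is 553 (Option 3).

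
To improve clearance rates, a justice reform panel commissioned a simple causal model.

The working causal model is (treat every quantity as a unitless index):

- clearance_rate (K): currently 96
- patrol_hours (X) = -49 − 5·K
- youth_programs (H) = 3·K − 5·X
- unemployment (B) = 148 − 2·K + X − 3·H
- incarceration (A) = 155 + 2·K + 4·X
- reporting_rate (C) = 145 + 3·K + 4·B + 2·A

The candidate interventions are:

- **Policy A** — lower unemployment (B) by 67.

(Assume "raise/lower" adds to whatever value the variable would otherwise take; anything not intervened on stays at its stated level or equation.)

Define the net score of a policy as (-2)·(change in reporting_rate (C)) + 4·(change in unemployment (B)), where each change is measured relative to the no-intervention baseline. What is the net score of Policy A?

268

Baseline:
  K = 96
  X = -49 − 5·96 = -529
  H = 0 + 3·96 − 5·(-529) = 2933
  B = 148 − 2·96 + (-529) − 3·2933 = -9372
  A = 155 + 2·96 + 4·(-529) = -1769
  C = 145 + 3·96 + 4·(-9372) + 2·(-1769) = -40593
Policy A (B − 67):
  K = 96
  X = -49 − 5·96 = -529
  H = 0 + 3·96 − 5·(-529) = 2933
  B = 148 − 2·96 + (-529) − 3·2933 (−67 from intervention) = -9439
  A = 155 + 2·96 + 4·(-529) = -1769
  C = 145 + 3·96 + 4·(-9439) + 2·(-1769) = -40861
ΔC = -40861 − (-40593) = -268; ΔB = -9439 − (-9372) = -67
Score = (-2)·(-268) + 4·(-67) = 268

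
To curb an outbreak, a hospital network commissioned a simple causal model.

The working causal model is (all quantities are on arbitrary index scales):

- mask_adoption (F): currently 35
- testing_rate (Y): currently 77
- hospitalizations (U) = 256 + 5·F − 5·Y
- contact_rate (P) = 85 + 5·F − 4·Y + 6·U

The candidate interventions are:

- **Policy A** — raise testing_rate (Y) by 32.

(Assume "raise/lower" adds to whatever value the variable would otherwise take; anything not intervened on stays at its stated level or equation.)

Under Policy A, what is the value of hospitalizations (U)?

Policy A (Y + 32):
  F = 35
  Y = 77 + 32 = 109
  U = 256 + 5·35 − 5·109 = -114

-114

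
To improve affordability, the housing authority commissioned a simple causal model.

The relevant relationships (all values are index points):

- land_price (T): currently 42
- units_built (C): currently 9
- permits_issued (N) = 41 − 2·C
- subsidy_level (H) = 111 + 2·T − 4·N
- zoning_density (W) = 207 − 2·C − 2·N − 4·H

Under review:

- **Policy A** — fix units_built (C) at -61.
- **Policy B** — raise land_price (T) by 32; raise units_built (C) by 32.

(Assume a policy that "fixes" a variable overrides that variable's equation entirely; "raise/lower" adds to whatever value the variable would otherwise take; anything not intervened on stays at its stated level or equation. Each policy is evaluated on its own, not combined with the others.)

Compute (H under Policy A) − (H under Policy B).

-880

Policy A (C := -61):
  T = 42
  C = -61
  N = 41 − 2·(-61) = 163
  H = 111 + 2·42 − 4·163 = -457
Policy B (T + 32, C + 32):
  T = 42 + 32 = 74
  C = 9 + 32 = 41
  N = 41 − 2·41 = -41
  H = 111 + 2·74 − 4·(-41) = 423
H: -457 − 423 = -880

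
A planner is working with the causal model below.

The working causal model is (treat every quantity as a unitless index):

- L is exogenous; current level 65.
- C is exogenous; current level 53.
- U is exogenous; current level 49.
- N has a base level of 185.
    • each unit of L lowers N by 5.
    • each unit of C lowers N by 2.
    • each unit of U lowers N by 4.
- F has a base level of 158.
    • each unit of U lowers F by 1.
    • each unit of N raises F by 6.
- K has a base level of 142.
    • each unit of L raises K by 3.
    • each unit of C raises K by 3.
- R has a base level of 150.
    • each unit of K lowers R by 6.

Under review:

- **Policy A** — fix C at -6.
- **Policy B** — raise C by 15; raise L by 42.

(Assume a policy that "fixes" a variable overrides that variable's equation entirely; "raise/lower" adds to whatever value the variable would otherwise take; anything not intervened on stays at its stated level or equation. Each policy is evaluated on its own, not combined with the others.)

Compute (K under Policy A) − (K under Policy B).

Policy A (C := -6):
  L = 65
  C = -6
  K = 142 + 3·65 + 3·(-6) = 319
Policy B (C + 15, L + 42):
  L = 65 + 42 = 107
  C = 53 + 15 = 68
  K = 142 + 3·107 + 3·68 = 667
K: 319 − 667 = -348

-348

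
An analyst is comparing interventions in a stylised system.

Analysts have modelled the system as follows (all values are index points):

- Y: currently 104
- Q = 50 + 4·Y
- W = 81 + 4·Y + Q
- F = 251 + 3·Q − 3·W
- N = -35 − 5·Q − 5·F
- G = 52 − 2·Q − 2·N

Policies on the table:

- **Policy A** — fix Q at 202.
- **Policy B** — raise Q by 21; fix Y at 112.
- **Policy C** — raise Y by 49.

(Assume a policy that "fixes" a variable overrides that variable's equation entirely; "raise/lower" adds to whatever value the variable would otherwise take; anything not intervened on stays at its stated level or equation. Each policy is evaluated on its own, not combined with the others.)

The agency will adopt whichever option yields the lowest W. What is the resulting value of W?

699

Policy A (Q := 202):
  Y = 104
  Q = 202
  W = 81 + 4·104 + 202 = 699
Policy B (Q + 21, Y := 112):
  Y = 112
  Q = 50 + 4·112 (+21 from intervention) = 519
  W = 81 + 4·112 + 519 = 1048
Policy C (Y + 49):
  Y = 104 + 49 = 153
  Q = 50 + 4·153 = 662
  W = 81 + 4·153 + 662 = 1355
Comparing — Policy A: W=699, Policy B: W=1048, Policy C: W=1355. Lowest is 699 (Policy A).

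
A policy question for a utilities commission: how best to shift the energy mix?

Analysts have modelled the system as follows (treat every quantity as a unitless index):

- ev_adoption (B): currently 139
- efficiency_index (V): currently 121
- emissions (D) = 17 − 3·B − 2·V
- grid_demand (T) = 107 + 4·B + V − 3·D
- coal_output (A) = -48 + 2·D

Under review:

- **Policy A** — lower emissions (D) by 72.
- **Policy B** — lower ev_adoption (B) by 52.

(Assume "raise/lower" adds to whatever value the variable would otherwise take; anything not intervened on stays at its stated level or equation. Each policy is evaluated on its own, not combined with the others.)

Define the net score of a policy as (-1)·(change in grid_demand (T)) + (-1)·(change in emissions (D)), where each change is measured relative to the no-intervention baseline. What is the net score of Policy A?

-144

Baseline:
  B = 139
  V = 121
  D = 17 − 3·139 − 2·121 = -642
  T = 107 + 4·139 + 121 − 3·(-642) = 2710
Policy A (D − 72):
  B = 139
  V = 121
  D = 17 − 3·139 − 2·121 (−72 from intervention) = -714
  T = 107 + 4·139 + 121 − 3·(-714) = 2926
ΔT = 2926 − 2710 = 216; ΔD = -714 − (-642) = -72
Score = (-1)·216 + (-1)·(-72) = -144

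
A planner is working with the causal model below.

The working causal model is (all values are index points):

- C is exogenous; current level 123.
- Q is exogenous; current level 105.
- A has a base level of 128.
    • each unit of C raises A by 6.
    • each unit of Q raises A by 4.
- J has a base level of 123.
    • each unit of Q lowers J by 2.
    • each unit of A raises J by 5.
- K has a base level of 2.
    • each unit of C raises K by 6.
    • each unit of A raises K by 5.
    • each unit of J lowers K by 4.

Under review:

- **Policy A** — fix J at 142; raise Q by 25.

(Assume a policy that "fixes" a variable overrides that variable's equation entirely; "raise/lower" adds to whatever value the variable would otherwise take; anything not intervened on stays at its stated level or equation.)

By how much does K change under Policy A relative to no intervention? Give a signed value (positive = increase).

25304

Baseline:
  C = 123
  Q = 105
  A = 128 + 6·123 + 4·105 = 1286
  J = 123 − 2·105 + 5·1286 = 6343
  K = 2 + 6·123 + 5·1286 − 4·6343 = -18202
Policy A (J := 142, Q + 25):
  C = 123
  Q = 105 + 25 = 130
  A = 128 + 6·123 + 4·130 = 1386
  J = 142
  K = 2 + 6·123 + 5·1386 − 4·142 = 7102
Change in K: 7102 − (-18202) = 25304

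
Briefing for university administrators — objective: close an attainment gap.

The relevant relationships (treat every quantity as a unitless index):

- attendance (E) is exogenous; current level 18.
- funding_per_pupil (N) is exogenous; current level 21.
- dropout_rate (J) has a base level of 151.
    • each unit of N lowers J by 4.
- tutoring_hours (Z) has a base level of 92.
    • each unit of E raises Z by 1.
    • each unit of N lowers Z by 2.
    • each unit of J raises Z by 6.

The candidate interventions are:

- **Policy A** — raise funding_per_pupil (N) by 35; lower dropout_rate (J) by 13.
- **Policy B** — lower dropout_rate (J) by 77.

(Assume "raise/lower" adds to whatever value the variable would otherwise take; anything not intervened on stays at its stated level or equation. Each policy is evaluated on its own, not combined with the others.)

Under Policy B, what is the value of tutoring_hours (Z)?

Policy B (J − 77):
  E = 18
  N = 21
  J = 151 − 4·21 (−77 from intervention) = -10
  Z = 92 + 18 − 2·21 + 6·(-10) = 8

8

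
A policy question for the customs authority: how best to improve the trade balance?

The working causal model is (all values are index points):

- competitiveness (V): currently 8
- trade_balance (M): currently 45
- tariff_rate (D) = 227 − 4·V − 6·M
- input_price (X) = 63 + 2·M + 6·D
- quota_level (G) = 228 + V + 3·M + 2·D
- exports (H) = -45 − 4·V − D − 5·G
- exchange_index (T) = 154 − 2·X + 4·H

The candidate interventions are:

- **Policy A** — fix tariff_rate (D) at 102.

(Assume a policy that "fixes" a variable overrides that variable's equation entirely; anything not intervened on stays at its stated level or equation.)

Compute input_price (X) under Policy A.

Policy A (D := 102):
  V = 8
  M = 45
  D = 102
  X = 63 + 2·45 + 6·102 = 765

765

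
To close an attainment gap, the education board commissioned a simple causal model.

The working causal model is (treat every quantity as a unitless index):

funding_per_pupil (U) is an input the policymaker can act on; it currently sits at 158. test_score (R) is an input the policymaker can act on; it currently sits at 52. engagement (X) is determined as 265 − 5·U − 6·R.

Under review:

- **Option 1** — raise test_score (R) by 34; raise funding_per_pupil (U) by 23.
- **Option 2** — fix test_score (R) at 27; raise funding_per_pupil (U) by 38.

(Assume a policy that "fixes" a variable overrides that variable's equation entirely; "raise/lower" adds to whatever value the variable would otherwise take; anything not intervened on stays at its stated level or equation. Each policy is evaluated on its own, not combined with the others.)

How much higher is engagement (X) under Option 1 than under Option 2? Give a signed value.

Option 1 (R + 34, U + 23):
  U = 158 + 23 = 181
  R = 52 + 34 = 86
  X = 265 − 5·181 − 6·86 = -1156
Option 2 (R := 27, U + 38):
  U = 158 + 38 = 196
  R = 27
  X = 265 − 5·196 − 6·27 = -877
X: -1156 − (-877) = -279

-279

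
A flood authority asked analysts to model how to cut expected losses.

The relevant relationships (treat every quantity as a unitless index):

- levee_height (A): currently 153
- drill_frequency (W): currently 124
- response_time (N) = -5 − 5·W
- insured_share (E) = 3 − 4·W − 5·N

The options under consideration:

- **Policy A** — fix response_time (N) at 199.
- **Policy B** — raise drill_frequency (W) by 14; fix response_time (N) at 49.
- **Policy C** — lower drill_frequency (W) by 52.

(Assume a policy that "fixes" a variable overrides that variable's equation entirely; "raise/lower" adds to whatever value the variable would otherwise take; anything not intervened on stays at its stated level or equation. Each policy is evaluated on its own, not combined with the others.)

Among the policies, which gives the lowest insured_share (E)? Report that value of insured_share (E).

Policy A (N := 199):
  W = 124
  N = 199
  E = 3 − 4·124 − 5·199 = -1488
Policy B (W + 14, N := 49):
  W = 124 + 14 = 138
  N = 49
  E = 3 − 4·138 − 5·49 = -794
Policy C (W − 52):
  W = 124 − 52 = 72
  N = -5 − 5·72 = -365
  E = 3 − 4·72 − 5·(-365) = 1540
Comparing — Policy A: E=-1488, Policy B: E=-794, Policy C: E=1540. Lowest is -1488 (Policy A).

-1488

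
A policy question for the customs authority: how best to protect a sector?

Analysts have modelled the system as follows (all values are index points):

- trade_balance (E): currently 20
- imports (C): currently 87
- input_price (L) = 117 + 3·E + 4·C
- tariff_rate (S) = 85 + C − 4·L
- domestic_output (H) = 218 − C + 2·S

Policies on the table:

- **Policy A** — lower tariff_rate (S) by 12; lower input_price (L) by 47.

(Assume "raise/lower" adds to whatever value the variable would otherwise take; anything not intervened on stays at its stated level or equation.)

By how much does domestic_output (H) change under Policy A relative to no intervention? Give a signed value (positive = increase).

Baseline:
  E = 20
  C = 87
  L = 117 + 3·20 + 4·87 = 525
  S = 85 + 87 − 4·525 = -1928
  H = 218 − 87 + 2·(-1928) = -3725
Policy A (S − 12, L − 47):
  E = 20
  C = 87
  L = 117 + 3·20 + 4·87 (−47 from intervention) = 478
  S = 85 + 87 − 4·478 (−12 from intervention) = -1752
  H = 218 − 87 + 2·(-1752) = -3373
Change in H: -3373 − (-3725) = 352

352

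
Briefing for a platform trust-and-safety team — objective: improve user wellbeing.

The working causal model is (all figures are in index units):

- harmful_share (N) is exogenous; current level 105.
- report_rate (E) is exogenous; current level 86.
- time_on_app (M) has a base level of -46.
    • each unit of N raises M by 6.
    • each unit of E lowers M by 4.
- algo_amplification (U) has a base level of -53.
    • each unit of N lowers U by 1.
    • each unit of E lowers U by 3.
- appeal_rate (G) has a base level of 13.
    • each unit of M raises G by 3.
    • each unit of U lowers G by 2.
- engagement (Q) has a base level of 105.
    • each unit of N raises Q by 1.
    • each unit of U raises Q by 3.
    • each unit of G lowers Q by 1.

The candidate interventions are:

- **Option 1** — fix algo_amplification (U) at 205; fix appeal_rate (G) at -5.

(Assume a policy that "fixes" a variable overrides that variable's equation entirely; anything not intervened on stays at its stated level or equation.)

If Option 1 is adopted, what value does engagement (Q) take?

Option 1 (U := 205, G := -5):
  N = 105
  E = 86
  M = -46 + 6·105 − 4·86 = 240
  U = 205
  G = -5
  Q = 105 + 105 + 3·205 − (-5) = 830

830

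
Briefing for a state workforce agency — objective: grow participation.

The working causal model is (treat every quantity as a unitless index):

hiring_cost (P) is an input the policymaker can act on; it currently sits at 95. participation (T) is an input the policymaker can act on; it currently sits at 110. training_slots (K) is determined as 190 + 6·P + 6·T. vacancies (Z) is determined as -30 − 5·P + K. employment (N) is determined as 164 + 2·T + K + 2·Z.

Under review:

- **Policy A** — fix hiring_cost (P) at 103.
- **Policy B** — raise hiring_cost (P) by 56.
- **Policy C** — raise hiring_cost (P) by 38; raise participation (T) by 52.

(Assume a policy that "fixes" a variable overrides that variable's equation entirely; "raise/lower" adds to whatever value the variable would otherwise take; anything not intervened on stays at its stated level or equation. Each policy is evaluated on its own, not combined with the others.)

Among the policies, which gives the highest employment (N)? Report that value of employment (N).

4978

Policy A (P := 103):
  P = 103
  T = 110
  K = 190 + 6·103 + 6·110 = 1468
  Z = -30 − 5·103 + 1468 = 923
  N = 164 + 2·110 + 1468 + 2·923 = 3698
Policy B (P + 56):
  P = 95 + 56 = 151
  T = 110
  K = 190 + 6·151 + 6·110 = 1756
  Z = -30 − 5·151 + 1756 = 971
  N = 164 + 2·110 + 1756 + 2·971 = 4082
Policy C (P + 38, T + 52):
  P = 95 + 38 = 133
  T = 110 + 52 = 162
  K = 190 + 6·133 + 6·162 = 1960
  Z = -30 − 5·133 + 1960 = 1265
  N = 164 + 2·162 + 1960 + 2·1265 = 4978
Comparing — Policy A: N=3698, Policy B: N=4082, Policy C: N=4978. Highest is 4978 (Policy C).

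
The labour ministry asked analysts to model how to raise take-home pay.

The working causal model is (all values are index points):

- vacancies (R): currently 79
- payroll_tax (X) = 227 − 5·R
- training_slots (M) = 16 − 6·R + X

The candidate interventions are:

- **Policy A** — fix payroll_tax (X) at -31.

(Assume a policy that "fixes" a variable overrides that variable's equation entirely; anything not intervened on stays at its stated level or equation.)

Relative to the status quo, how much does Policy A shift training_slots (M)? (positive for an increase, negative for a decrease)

Baseline:
  R = 79
  X = 227 − 5·79 = -168
  M = 16 − 6·79 + (-168) = -626
Policy A (X := -31):
  R = 79
  X = -31
  M = 16 − 6·79 + (-31) = -489
Change in M: -489 − (-626) = 137

137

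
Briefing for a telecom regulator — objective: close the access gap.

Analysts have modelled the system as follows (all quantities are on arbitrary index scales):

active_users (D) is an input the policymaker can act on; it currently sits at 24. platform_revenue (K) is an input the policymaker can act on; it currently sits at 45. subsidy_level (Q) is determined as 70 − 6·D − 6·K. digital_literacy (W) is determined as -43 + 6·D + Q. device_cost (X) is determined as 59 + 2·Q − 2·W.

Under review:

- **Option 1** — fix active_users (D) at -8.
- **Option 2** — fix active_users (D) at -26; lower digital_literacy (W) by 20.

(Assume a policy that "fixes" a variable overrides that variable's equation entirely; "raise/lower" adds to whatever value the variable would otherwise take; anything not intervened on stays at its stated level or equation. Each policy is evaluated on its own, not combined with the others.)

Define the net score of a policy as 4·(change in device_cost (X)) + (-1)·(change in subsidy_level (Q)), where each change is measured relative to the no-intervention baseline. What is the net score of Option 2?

Baseline:
  D = 24
  K = 45
  Q = 70 − 6·24 − 6·45 = -344
  W = -43 + 6·24 + (-344) = -243
  X = 59 + 2·(-344) − 2·(-243) = -143
Option 2 (D := -26, W − 20):
  D = -26
  K = 45
  Q = 70 − 6·(-26) − 6·45 = -44
  W = -43 + 6·(-26) + (-44) (−20 from intervention) = -263
  X = 59 + 2·(-44) − 2·(-263) = 497
ΔX = 497 − (-143) = 640; ΔQ = -44 − (-344) = 300
Score = 4·640 + (-1)·300 = 2260

2260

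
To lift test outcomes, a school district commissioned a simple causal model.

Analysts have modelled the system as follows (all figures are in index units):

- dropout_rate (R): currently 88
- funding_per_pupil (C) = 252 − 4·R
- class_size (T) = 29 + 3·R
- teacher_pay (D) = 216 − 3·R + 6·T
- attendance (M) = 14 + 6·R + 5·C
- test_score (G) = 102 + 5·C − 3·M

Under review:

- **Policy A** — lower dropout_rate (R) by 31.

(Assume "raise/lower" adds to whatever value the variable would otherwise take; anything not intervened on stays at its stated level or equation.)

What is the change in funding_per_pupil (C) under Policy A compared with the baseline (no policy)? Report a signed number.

124

Baseline:
  R = 88
  C = 252 − 4·88 = -100
Policy A (R − 31):
  R = 88 − 31 = 57
  C = 252 − 4·57 = 24
Change in C: 24 − (-100) = 124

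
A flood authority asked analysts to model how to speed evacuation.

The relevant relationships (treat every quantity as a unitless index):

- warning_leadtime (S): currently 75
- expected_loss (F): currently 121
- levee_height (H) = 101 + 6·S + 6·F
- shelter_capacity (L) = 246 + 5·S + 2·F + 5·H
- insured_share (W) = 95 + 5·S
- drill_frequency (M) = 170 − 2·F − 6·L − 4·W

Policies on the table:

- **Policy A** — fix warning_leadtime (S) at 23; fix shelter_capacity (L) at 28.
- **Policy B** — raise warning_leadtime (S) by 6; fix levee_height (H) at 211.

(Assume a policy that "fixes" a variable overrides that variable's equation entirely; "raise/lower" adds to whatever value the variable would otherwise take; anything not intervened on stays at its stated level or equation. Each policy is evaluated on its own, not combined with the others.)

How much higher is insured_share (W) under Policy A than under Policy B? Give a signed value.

Policy A (S := 23, L := 28):
  S = 23
  W = 95 + 5·23 = 210
Policy B (S + 6, H := 211):
  S = 75 + 6 = 81
  W = 95 + 5·81 = 500
W: 210 − 500 = -290

-290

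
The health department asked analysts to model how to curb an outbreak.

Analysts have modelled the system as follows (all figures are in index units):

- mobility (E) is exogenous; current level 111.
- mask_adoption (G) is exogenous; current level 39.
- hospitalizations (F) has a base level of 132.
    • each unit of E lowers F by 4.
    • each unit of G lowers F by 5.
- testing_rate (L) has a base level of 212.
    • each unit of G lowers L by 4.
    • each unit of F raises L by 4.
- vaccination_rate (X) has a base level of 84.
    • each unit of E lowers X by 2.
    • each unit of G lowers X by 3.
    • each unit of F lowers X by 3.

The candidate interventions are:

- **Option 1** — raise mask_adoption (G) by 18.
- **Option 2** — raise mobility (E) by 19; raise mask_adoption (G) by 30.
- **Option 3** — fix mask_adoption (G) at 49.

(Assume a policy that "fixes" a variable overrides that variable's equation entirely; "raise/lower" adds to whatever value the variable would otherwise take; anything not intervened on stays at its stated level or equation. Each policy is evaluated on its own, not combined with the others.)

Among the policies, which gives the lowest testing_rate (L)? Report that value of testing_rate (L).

-2996

Option 1 (G + 18):
  E = 111
  G = 39 + 18 = 57
  F = 132 − 4·111 − 5·57 = -597
  L = 212 − 4·57 + 4·(-597) = -2404
Option 2 (E + 19, G + 30):
  E = 111 + 19 = 130
  G = 39 + 30 = 69
  F = 132 − 4·130 − 5·69 = -733
  L = 212 − 4·69 + 4·(-733) = -2996
Option 3 (G := 49):
  E = 111
  G = 49
  F = 132 − 4·111 − 5·49 = -557
  L = 212 − 4·49 + 4·(-557) = -2212
Comparing — Option 1: L=-2404, Option 2: L=-2996, Option 3: L=-2212. Lowest is -2996 (Option 2).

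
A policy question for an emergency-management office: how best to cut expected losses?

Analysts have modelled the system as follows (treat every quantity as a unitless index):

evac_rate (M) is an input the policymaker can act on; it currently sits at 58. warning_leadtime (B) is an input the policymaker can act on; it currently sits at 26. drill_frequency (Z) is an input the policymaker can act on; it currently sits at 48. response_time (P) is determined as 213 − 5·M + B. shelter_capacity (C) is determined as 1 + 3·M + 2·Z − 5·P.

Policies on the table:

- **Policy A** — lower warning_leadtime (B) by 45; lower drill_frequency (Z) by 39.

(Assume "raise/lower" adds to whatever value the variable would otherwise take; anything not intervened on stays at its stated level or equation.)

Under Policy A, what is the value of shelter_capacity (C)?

Policy A (B − 45, Z − 39):
  M = 58
  B = 26 − 45 = -19
  Z = 48 − 39 = 9
  P = 213 − 5·58 + (-19) = -96
  C = 1 + 3·58 + 2·9 − 5·(-96) = 673

673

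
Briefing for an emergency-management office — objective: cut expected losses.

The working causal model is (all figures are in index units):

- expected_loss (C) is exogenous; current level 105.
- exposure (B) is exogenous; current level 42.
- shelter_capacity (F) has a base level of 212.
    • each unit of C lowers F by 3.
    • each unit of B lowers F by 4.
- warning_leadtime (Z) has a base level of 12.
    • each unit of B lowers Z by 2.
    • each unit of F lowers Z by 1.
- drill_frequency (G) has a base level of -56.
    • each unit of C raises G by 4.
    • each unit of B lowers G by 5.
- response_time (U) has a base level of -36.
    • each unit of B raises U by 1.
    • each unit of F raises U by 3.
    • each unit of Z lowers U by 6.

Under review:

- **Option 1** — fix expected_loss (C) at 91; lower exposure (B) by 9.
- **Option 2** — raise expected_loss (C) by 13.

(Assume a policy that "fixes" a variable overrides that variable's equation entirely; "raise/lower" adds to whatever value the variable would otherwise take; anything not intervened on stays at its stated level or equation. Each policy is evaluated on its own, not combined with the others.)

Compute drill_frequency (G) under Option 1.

Option 1 (C := 91, B − 9):
  C = 91
  B = 42 − 9 = 33
  G = -56 + 4·91 − 5·33 = 143

143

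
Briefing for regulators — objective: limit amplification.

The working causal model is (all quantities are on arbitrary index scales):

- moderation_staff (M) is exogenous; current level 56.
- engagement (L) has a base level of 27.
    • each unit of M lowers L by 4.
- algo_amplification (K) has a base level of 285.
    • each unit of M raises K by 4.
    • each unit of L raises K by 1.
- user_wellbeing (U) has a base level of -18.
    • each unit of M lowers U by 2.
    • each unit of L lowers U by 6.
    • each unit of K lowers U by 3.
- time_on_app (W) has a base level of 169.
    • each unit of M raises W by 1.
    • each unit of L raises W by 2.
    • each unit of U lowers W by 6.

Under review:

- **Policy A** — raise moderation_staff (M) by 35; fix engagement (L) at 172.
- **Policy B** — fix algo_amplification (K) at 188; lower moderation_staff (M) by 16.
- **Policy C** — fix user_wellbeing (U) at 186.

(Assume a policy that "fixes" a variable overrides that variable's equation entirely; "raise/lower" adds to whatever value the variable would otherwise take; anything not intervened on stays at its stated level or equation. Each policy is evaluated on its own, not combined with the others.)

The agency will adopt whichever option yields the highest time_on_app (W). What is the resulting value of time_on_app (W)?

Policy A (M + 35, L := 172):
  M = 56 + 35 = 91
  L = 172
  K = 285 + 4·91 + 172 = 821
  U = -18 − 2·91 − 6·172 − 3·821 = -3695
  W = 169 + 91 + 2·172 − 6·(-3695) = 22774
Policy B (K := 188, M − 16):
  M = 56 − 16 = 40
  L = 27 − 4·40 = -133
  K = 188
  U = -18 − 2·40 − 6·(-133) − 3·188 = 136
  W = 169 + 40 + 2·(-133) − 6·136 = -873
Policy C (U := 186):
  M = 56
  L = 27 − 4·56 = -197
  K = 285 + 4·56 + (-197) = 312
  U = 186
  W = 169 + 56 + 2·(-197) − 6·186 = -1285
Comparing — Policy A: W=22774, Policy B: W=-873, Policy C: W=-1285. Highest is 22774 (Policy A).

22774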